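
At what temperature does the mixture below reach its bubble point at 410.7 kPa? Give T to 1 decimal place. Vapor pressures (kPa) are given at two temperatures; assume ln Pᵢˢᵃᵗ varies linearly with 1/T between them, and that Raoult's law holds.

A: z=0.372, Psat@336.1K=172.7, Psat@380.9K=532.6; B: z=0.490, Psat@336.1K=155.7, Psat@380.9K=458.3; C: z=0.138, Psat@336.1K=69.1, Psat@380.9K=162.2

T = 377.2 K

Bubble-point temperature: ΣzᵢPᵢˢᵃᵗ(T) = P. Interpolate ln Pᵢˢᵃᵗ = aᵢ + bᵢ/T.
  T = 336.1 K: ΣzᵢPᵢˢᵃᵗ = 150.07 kPa
  T = 380.9 K: ΣzᵢPᵢˢᵃᵗ = 445.08 kPa
  T = 358.5 K: ΣzᵢPᵢˢᵃᵗ = 267.25 kPa
  T = 369.7 K: ΣzᵢPᵢˢᵃᵗ = 347.53 kPa
  T = 375.3 K: ΣzᵢPᵢˢᵃᵗ = 394.01 kPa
  T = 378.1 K: ΣzᵢPᵢˢᵃᵗ = 418.95 kPa
Interpolating between 375.3 K and 378.1 K gives T ≈ 377.2 K.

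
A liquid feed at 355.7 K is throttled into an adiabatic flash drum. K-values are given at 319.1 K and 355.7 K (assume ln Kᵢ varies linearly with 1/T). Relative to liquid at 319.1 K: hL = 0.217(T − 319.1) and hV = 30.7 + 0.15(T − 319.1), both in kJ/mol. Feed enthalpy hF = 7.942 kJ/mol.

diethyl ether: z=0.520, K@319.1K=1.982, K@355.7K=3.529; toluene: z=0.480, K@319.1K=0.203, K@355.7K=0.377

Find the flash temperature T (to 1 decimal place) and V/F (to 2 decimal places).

T = 322.8 K, V/F = 0.23

Adiabatic flash: solve Rachford–Rice at each trial T, then check hF = ψ·hV(T) + (1−ψ)·hL(T).
  T = 319.1 K: K = (1.982, 0.203), RR gives ψ = 0.164, H_out = 5.024 kJ/mol
  T = 355.7 K: K = (3.529, 0.377), RR gives ψ = 0.645, H_out = 26.158 kJ/mol
  T = 337.4 K: K = (2.686, 0.281), RR gives ψ = 0.439, H_out = 16.908 kJ/mol
  T = 328.2 K: K = (2.315, 0.240), RR gives ψ = 0.319, H_out = 11.578 kJ/mol
  T = 323.6 K: K = (2.143, 0.221), RR gives ψ = 0.247, H_out = 8.492 kJ/mol
  T = 321.4 K: K = (2.063, 0.212), RR gives ψ = 0.208, H_out = 6.863 kJ/mol
  T = 322.5 K: K = (2.103, 0.216), RR gives ψ = 0.228, H_out = 7.692 kJ/mol
Linear interpolation between T = 322.5 (H_out = 7.692) and T = 323.6 (H_out = 8.492) on hF = 7.942 gives T ≈ 322.8 K, at which ψ = 0.23.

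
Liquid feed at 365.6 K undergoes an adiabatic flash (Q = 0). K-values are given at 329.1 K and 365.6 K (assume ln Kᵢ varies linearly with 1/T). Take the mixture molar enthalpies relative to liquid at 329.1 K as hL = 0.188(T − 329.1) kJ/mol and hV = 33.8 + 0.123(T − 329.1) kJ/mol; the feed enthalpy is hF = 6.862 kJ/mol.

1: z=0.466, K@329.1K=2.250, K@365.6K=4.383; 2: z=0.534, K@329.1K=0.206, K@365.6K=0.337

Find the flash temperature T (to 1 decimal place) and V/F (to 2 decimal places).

T = 331.0 K, V/F = 0.19

Adiabatic flash: solve Rachford–Rice at each trial T, then check hF = ψ·hV(T) + (1−ψ)·hL(T).
  T = 329.1 K: K = (2.250, 0.206), RR gives ψ = 0.160, H_out = 5.398 kJ/mol
  T = 365.6 K: K = (4.383, 0.337), RR gives ψ = 0.545, H_out = 23.991 kJ/mol
  T = 347.4 K: K = (3.199, 0.267), RR gives ψ = 0.393, H_out = 16.255 kJ/mol
  T = 338.2 K: K = (2.693, 0.235), RR gives ψ = 0.294, H_out = 11.471 kJ/mol
  T = 333.6 K: K = (2.462, 0.220), RR gives ψ = 0.232, H_out = 8.631 kJ/mol
  T = 331.4 K: K = (2.357, 0.213), RR gives ψ = 0.199, H_out = 7.118 kJ/mol
  T = 330.2 K: K = (2.301, 0.209), RR gives ψ = 0.179, H_out = 6.240 kJ/mol
  T = 330.8 K: K = (2.329, 0.211), RR gives ψ = 0.189, H_out = 6.684 kJ/mol
Linear interpolation between T = 330.8 (H_out = 6.684) and T = 331.4 (H_out = 7.118) on hF = 6.862 gives T ≈ 331.0 K, at which ψ = 0.19.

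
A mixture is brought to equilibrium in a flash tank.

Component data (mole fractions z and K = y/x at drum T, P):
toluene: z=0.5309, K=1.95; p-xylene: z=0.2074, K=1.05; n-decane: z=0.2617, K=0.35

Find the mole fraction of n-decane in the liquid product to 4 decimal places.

Newton–Raphson from V/F = 0.5:
  V/F = 0.5000: g = 0.10005, g' = -0.4634 → V/F = 0.7159
  V/F = 0.7159: g = -0.00795, g' = -0.5570 → V/F = 0.7016
  V/F = 0.7016: g = -0.00007, g' = -0.5467 → V/F = 0.7015
Converged at V/F = 0.7015.
Compositions from xᵢ = zᵢ/(1+V/F(Kᵢ−1)), yᵢ = Kᵢxᵢ:
  toluene: x = 0.3186, y = 0.6212
  p-xylene: x = 0.2004, y = 0.2104
  n-decane: x = 0.4810, y = 0.1684

x_n-decane = 0.4810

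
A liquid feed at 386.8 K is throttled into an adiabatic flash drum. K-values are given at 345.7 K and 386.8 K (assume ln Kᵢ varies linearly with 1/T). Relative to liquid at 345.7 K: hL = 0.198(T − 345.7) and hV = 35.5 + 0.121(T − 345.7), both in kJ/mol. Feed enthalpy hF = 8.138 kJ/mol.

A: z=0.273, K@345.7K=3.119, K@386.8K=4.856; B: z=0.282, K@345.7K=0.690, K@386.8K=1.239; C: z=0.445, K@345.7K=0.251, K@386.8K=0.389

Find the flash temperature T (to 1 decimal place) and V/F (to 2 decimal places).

T = 352.6 K, V/F = 0.19

Adiabatic flash: solve Rachford–Rice at each trial T, then check hF = ψ·hV(T) + (1−ψ)·hL(T).
  T = 345.7 K: K = (3.119, 0.690, 0.251), RR gives ψ = 0.124, H_out = 4.395 kJ/mol
  T = 386.8 K: K = (4.856, 1.239, 0.389), RR gives ψ = 0.534, H_out = 25.417 kJ/mol
  T = 366.2 K: K = (3.938, 0.939, 0.316), RR gives ψ = 0.327, H_out = 15.139 kJ/mol
  T = 355.9 K: K = (3.515, 0.808, 0.282), RR gives ψ = 0.226, H_out = 9.866 kJ/mol
  T = 350.8 K: K = (3.314, 0.748, 0.267), RR gives ψ = 0.176, H_out = 7.175 kJ/mol
  T = 353.4 K: K = (3.415, 0.778, 0.275), RR gives ψ = 0.201, H_out = 8.556 kJ/mol
  T = 352.1 K: K = (3.364, 0.763, 0.271), RR gives ψ = 0.189, H_out = 7.868 kJ/mol
Linear interpolation between T = 352.1 (H_out = 7.868) and T = 353.4 (H_out = 8.556) on hF = 8.138 gives T ≈ 352.6 K, at which ψ = 0.19.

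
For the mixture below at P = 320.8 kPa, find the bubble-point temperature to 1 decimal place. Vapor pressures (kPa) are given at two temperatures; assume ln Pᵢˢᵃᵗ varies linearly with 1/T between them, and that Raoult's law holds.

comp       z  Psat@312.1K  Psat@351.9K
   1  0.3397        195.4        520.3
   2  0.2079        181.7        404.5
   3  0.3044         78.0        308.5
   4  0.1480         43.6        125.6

T = 345.5 K

Bubble-point temperature: ΣzᵢPᵢˢᵃᵗ(T) = P. Interpolate ln Pᵢˢᵃᵗ = aᵢ + bᵢ/T.
  T = 312.1 K: ΣzᵢPᵢˢᵃᵗ = 134.35 kPa
  T = 351.9 K: ΣzᵢPᵢˢᵃᵗ = 373.34 kPa
  T = 332.0 K: ΣzᵢPᵢˢᵃᵗ = 229.78 kPa
  T = 341.9 K: ΣzᵢPᵢˢᵃᵗ = 294.27 kPa
  T = 346.9 K: ΣzᵢPᵢˢᵃᵗ = 331.93 kPa
  T = 344.4 K: ΣzᵢPᵢˢᵃᵗ = 312.65 kPa
Interpolating between 344.4 K and 346.9 K gives T ≈ 345.5 K.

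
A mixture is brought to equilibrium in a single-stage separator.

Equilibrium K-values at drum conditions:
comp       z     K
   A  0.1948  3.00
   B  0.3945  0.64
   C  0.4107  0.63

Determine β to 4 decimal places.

β = 0.1309

Let β = V/F and solve Σ zᵢ(Kᵢ−1)/(1+β(Kᵢ−1)) = 0.
Check two-phase: ΣzᵢKᵢ = 1.0956 > 1 and Σzᵢ/Kᵢ = 1.3332 > 1, so g(0) = 0.0956 > 0 and g(1) = -0.3332 < 0.
Newton–Raphson from β = 0.59:
  β = 0.5900: g = -0.19600, g' = -0.3384 → β = 0.0108
  β = 0.0108: g = 0.08623, g' = -0.8548 → β = 0.1117
  β = 0.1117: g = 0.01200, g' = -0.6373 → β = 0.1305
  β = 0.1305: g = 0.00028, g' = -0.6084 → β = 0.1309
Converged at β = 0.1309.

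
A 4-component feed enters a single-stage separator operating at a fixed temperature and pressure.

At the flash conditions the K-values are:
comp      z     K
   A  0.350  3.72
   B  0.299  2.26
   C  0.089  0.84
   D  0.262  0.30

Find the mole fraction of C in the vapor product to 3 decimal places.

Material balance + equilibrium reduce to Σ zᵢ(Kᵢ−1)/(1+β(Kᵢ−1)) = 0.
Check two-phase: ΣzᵢKᵢ = 2.131 > 1 and Σzᵢ/Kᵢ = 1.206 > 1, so g(0) = 1.131 > 0 and g(1) = -0.206 < 0.
Iterate (Newton) starting at β = 0.5:
  β = 0.500: g = 0.3369, g' = -0.950 → β = 0.855
  β = 0.855: g = -0.0052, g' = -1.143 → β = 0.850
Converged at β = 0.850.
Compositions from xᵢ = zᵢ/(1+β(Kᵢ−1)), yᵢ = Kᵢxᵢ:
  A: x = 0.106, y = 0.393
  B: x = 0.144, y = 0.326
  C: x = 0.103, y = 0.087
  D: x = 0.647, y = 0.194

y_C = 0.087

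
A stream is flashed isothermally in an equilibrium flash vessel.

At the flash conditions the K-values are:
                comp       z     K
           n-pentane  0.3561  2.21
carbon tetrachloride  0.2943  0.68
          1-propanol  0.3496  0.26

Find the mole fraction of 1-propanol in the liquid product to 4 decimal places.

Rachford–Rice: g(ψ) = Σ zᵢ(Kᵢ−1)/(1+ψ(Kᵢ−1)) = 0.
Feasibility: ΣzᵢKᵢ = 1.0780, Σzᵢ/Kᵢ = 1.9385 — both > 1, two phases present.
Newton–Raphson from ψ = 0.69:
  ψ = 0.6900: g = -0.41465, g' = -1.0038 → ψ = 0.2769
  ψ = 0.2769: g = -0.10597, g' = -0.6316 → ψ = 0.1091
  ψ = 0.1091: g = 0.00160, g' = -0.6657 → ψ = 0.1115
Converged at ψ = 0.1115.
Compositions from xᵢ = zᵢ/(1+ψ(Kᵢ−1)), yᵢ = Kᵢxᵢ:
  n-pentane: x = 0.3138, y = 0.6934
  carbon tetrachloride: x = 0.3052, y = 0.2075
  1-propanol: x = 0.3811, y = 0.0991

x_1-propanol = 0.3811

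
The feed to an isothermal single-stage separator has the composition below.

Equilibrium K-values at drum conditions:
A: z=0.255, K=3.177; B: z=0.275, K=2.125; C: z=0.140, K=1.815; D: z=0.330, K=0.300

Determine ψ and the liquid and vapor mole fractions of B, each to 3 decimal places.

ψ = 0.713, x_B = 0.153, y_B = 0.324

Material balance + equilibrium reduce to Σ zᵢ(Kᵢ−1)/(1+ψ(Kᵢ−1)) = 0.
g(0) = ΣzᵢKᵢ − 1 = 0.748 and g(1) = 1 − Σzᵢ/Kᵢ = -0.387, so a root lies in (0, 1).
Iterate (Newton) starting at ψ = 0.31:
  ψ = 0.310: g = 0.3569, g' = -0.945 → ψ = 0.688
  ψ = 0.688: g = 0.0245, g' = -0.944 → ψ = 0.714
  ψ = 0.714: g = -0.0004, g' = -0.975 → ψ = 0.713
Converged at ψ = 0.713.
Compositions from xᵢ = zᵢ/(1+ψ(Kᵢ−1)), yᵢ = Kᵢxᵢ:
  A: x = 0.100, y = 0.317
  B: x = 0.153, y = 0.324
  C: x = 0.089, y = 0.161
  D: x = 0.659, y = 0.198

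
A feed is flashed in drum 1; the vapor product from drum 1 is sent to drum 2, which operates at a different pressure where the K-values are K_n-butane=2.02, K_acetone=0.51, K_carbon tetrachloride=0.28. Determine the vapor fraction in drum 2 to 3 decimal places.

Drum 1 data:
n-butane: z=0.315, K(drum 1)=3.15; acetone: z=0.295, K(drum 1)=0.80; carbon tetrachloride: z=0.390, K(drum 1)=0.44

V/F (drum 2) = 0.380

Drum 1:
Let ψ₁ = V/F and solve Σ zᵢ(Kᵢ−1)/(1+ψ₁(Kᵢ−1)) = 0.
g(0) = ΣzᵢKᵢ − 1 = 0.400 and g(1) = 1 − Σzᵢ/Kᵢ = -0.355, so a root lies in (0, 1).
Newton iteration, ψ₁⁰ = 0.3:
  ψ₁ = 0.300: g = 0.0864, g' = -0.728 → ψ₁ = 0.419
  ψ₁ = 0.419: g = 0.0067, g' = -0.626 → ψ₁ = 0.429
Converged at ψ₁ = 0.429.
Drum-1 compositions:
  n-butane: x = 0.164, y = 0.516
  acetone: x = 0.323, y = 0.258
  carbon tetrachloride: x = 0.514, y = 0.226
Drum-2 feed = drum-1 vapor: z₂ = (0.5159, 0.2582, 0.2259).
Drum 2:
Let ψ₂ = V/F and solve Σ zᵢ(Kᵢ−1)/(1+ψ₂(Kᵢ−1)) = 0.
g(0) = ΣzᵢKᵢ − 1 = 0.237 and g(1) = 1 − Σzᵢ/Kᵢ = -0.569, so a root lies in (0, 1).
Iterate (Newton) starting at ψ₂ = 0.5:
  ψ₂ = 0.500: g = -0.0733, g' = -0.630 → ψ₂ = 0.384
  ψ₂ = 0.384: g = -0.0024, g' = -0.595 → ψ₂ = 0.380
Converged at ψ₂ = 0.380.
  n-butane: x = 0.372, y = 0.751
  acetone: x = 0.317, y = 0.162
  carbon tetrachloride: x = 0.311, y = 0.087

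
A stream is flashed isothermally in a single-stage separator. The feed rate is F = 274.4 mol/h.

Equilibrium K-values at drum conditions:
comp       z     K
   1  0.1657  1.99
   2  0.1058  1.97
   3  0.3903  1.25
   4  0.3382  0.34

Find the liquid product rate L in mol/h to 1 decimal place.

L = 179.7 mol/h

Rachford–Rice: g(V/F) = Σ zᵢ(Kᵢ−1)/(1+V/F(Kᵢ−1)) = 0.
Feasibility: ΣzᵢKᵢ = 1.1410, Σzᵢ/Kᵢ = 1.4439 — both > 1, two phases present.
Newton iteration, V/F⁰ = 0.7:
  V/F = 0.7000: g = -0.17383, g' = -0.6186 → V/F = 0.4190
  V/F = 0.4190: g = -0.03129, g' = -0.4329 → V/F = 0.3467
  V/F = 0.3467: g = -0.00073, g' = -0.4141 → V/F = 0.3449
Converged at V/F = 0.3449.
Then V = V/F·F = 0.3449·274.4 = 94.7 mol/h and L = F − V = 179.7 mol/h.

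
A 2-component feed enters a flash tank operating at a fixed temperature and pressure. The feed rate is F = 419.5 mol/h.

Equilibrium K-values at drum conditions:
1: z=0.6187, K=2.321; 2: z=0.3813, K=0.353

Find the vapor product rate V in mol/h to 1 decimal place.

V = 280.1 mol/h

Rachford–Rice: g(V/F) = Σ zᵢ(Kᵢ−1)/(1+V/F(Kᵢ−1)) = 0.
Feasibility: ΣzᵢKᵢ = 1.5706, Σzᵢ/Kᵢ = 1.3467 — both > 1, two phases present.
Newton–Raphson from V/F = 0.57:
  V/F = 0.5700: g = 0.07540, g' = -0.7520 → V/F = 0.6703
  V/F = 0.6703: g = -0.00213, g' = -0.8014 → V/F = 0.6676
Converged at V/F = 0.6676.
Then V = V/F·F = 0.6676·419.5 = 280.1 mol/h and L = F − V = 139.4 mol/h.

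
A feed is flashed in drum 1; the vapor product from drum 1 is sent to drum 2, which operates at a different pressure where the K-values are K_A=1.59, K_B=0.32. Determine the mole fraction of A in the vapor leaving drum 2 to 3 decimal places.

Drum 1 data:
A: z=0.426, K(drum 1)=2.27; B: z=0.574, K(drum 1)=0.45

Drum 1:
Rachford–Rice: g(ψ₁) = Σ zᵢ(Kᵢ−1)/(1+ψ₁(Kᵢ−1)) = 0.
Check two-phase: ΣzᵢKᵢ = 1.225 > 1 and Σzᵢ/Kᵢ = 1.463 > 1, so g(0) = 0.225 > 0 and g(1) = -0.463 < 0.
Binary case is linear: z₁(K₁−1)(1+ψ₁(K₂−1)) + z₂(K₂−1)(1+ψ₁(K₁−1)) = 0
⇒ ψ₁ = [z₁(K₁−1)+z₂(K₂−1)] / [−(K₁−1)(K₂−1)] = 0.2253/0.6985 = 0.323
Drum-1 compositions:
  A: x = 0.302, y = 0.686
  B: x = 0.698, y = 0.314
Drum-2 feed = drum-1 vapor: z₂ = (0.6860, 0.3140).
Drum 2:
Rachford–Rice: g(ψ₂) = Σ zᵢ(Kᵢ−1)/(1+ψ₂(Kᵢ−1)) = 0.
g(0) = ΣzᵢKᵢ − 1 = 0.191 and g(1) = 1 − Σzᵢ/Kᵢ = -0.413, so a root lies in (0, 1).
Binary case is linear: z₁(K₁−1)(1+ψ₂(K₂−1)) + z₂(K₂−1)(1+ψ₂(K₁−1)) = 0
⇒ ψ₂ = [z₁(K₁−1)+z₂(K₂−1)] / [−(K₁−1)(K₂−1)] = 0.1912/0.4012 = 0.477
  A: x = 0.535, y = 0.851
  B: x = 0.465, y = 0.149

y_A (drum 2) = 0.851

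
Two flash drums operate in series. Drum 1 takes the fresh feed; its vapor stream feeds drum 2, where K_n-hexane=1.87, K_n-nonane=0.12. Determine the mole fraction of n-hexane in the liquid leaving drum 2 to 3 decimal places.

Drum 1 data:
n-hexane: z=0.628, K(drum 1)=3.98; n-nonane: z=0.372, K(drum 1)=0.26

Drum 1:
Binary case is linear: z₁(K₁−1)(1+ψ₁(K₂−1)) + z₂(K₂−1)(1+ψ₁(K₁−1)) = 0
⇒ ψ₁ = [z₁(K₁−1)+z₂(K₂−1)] / [−(K₁−1)(K₂−1)] = 1.5962/2.2052 = 0.724
Drum-1 compositions:
  n-hexane: x = 0.199, y = 0.792
  n-nonane: x = 0.801, y = 0.208
Drum-2 feed = drum-1 vapor: z₂ = (0.7917, 0.2083).
Drum 2:
Binary case is linear: z₁(K₁−1)(1+ψ₂(K₂−1)) + z₂(K₂−1)(1+ψ₂(K₁−1)) = 0
⇒ ψ₂ = [z₁(K₁−1)+z₂(K₂−1)] / [−(K₁−1)(K₂−1)] = 0.5055/0.7656 = 0.660
  n-hexane: x = 0.503, y = 0.940
  n-nonane: x = 0.497, y = 0.060

x_n-hexane (drum 2) = 0.503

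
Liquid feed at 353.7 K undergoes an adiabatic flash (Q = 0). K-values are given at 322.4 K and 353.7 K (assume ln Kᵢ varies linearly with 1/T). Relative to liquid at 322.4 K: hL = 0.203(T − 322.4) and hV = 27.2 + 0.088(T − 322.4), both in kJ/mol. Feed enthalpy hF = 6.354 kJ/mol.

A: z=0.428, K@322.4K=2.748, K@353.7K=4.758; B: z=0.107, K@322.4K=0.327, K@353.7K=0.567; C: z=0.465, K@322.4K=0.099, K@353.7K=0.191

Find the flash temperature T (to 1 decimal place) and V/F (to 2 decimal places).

Adiabatic flash: solve Rachford–Rice at each trial T, then check hF = ψ·hV(T) + (1−ψ)·hL(T).
  T = 322.4 K: K = (2.748, 0.327, 0.099), RR gives ψ = 0.171, H_out = 4.638 kJ/mol
  T = 353.7 K: K = (4.758, 0.567, 0.191), RR gives ψ = 0.418, H_out = 16.229 kJ/mol
  T = 338.0 K: K = (3.659, 0.436, 0.139), RR gives ψ = 0.313, H_out = 11.121 kJ/mol
  T = 330.2 K: K = (3.182, 0.379, 0.118), RR gives ψ = 0.250, H_out = 8.148 kJ/mol
  T = 326.3 K: K = (2.959, 0.352, 0.108), RR gives ψ = 0.213, H_out = 6.478 kJ/mol
  T = 324.4 K: K = (2.855, 0.340, 0.104), RR gives ψ = 0.193, H_out = 5.606 kJ/mol
Linear interpolation between T = 324.4 (H_out = 5.606) and T = 326.3 (H_out = 6.478) on hF = 6.354 gives T ≈ 326.0 K, at which ψ = 0.21.

T = 326.0 K, V/F = 0.21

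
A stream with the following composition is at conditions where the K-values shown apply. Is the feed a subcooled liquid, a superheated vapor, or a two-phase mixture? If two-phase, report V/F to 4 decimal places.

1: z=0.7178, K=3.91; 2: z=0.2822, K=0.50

superheated vapor

ΣzᵢKᵢ = 2.9477; Σzᵢ/Kᵢ = 0.7480.
Since Σzᵢ/Kᵢ < 1 the mixture is above its dew point — single vapor phase.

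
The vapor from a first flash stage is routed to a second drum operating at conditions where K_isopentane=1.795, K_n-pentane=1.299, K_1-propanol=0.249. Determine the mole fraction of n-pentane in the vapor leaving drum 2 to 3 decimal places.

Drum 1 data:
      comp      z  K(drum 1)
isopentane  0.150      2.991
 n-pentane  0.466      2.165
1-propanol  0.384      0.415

y_n-pentane (drum 2) = 0.645

Drum 1:
Let ψ₁ = V/F and solve Σ zᵢ(Kᵢ−1)/(1+ψ₁(Kᵢ−1)) = 0.
Check two-phase: ΣzᵢKᵢ = 1.617 > 1 and Σzᵢ/Kᵢ = 1.191 > 1, so g(0) = 0.617 > 0 and g(1) = -0.191 < 0.
Newton iteration, ψ₁⁰ = 0.3:
  ψ₁ = 0.300: g = 0.3168, g' = -0.774 → ψ₁ = 0.709
  ψ₁ = 0.709: g = 0.0370, g' = -0.676 → ψ₁ = 0.764
  ψ₁ = 0.764: g = -0.0006, g' = -0.700 → ψ₁ = 0.763
Converged at ψ₁ = 0.763.
Drum-1 compositions:
  isopentane: x = 0.060, y = 0.178
  n-pentane: x = 0.247, y = 0.534
  1-propanol: x = 0.694, y = 0.288
Drum-2 feed = drum-1 vapor: z₂ = (0.1781, 0.5340, 0.2879).
Drum 2:
Rachford–Rice: g(ψ₂) = Σ zᵢ(Kᵢ−1)/(1+ψ₂(Kᵢ−1)) = 0.
Check two-phase: ΣzᵢKᵢ = 1.085 > 1 and Σzᵢ/Kᵢ = 1.667 > 1, so g(0) = 0.085 > 0 and g(1) = -0.667 < 0.
Newton–Raphson from ψ₂ = 0.61:
  ψ₂ = 0.610: g = -0.1687, g' = -0.638 → ψ₂ = 0.346
  ψ₂ = 0.346: g = -0.0363, g' = -0.405 → ψ₂ = 0.256
  ψ₂ = 0.256: g = -0.0018, g' = -0.368 → ψ₂ = 0.251
Converged at ψ₂ = 0.251.
  isopentane: x = 0.148, y = 0.266
  n-pentane: x = 0.497, y = 0.645
  1-propanol: x = 0.355, y = 0.088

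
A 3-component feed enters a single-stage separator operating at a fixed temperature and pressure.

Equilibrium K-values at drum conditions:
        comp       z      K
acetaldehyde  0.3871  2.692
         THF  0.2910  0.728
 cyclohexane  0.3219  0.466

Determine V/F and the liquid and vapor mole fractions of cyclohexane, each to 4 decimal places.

Rachford–Rice: g(V/F) = Σ zᵢ(Kᵢ−1)/(1+V/F(Kᵢ−1)) = 0.
g(0) = ΣzᵢKᵢ − 1 = 0.4039 and g(1) = 1 − Σzᵢ/Kᵢ = -0.2343, so a root lies in (0, 1).
Iterate (Newton) starting at V/F = 0.5:
  V/F = 0.5000: g = 0.02869, g' = -0.5249 → V/F = 0.5547
  V/F = 0.5547: g = 0.00043, g' = -0.5101 → V/F = 0.5555
Converged at V/F = 0.5555.
Compositions from xᵢ = zᵢ/(1+V/F(Kᵢ−1)), yᵢ = Kᵢxᵢ:
  acetaldehyde: x = 0.1995, y = 0.5372
  THF: x = 0.3428, y = 0.2496
  cyclohexane: x = 0.4577, y = 0.2133

V/F = 0.5555, x_cyclohexane = 0.4577, y_cyclohexane = 0.2133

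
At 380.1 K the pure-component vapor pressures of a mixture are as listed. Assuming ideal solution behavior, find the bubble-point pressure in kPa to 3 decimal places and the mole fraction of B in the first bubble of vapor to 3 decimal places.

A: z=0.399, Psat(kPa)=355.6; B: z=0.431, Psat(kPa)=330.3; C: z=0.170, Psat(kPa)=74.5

At the bubble point ψ → 0, so ΣzᵢKᵢ = 1 with Kᵢ = Pᵢˢᵃᵗ/P ⇒ P = ΣzᵢPᵢˢᵃᵗ.
P = 0.399·355.6 + 0.431·330.3 + 0.170·74.5 = 296.909 kPa
yᵢ = zᵢPᵢˢᵃᵗ/P ⇒ y_B = 0.431·330.3/296.909 = 0.479

Pbub = 296.909 kPa, y_B = 0.479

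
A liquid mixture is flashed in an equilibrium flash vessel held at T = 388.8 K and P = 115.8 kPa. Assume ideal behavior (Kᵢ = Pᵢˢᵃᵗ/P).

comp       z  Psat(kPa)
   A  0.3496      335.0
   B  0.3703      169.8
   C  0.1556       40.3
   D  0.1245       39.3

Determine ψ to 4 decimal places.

Raoult's law: Kᵢ = Pᵢˢᵃᵗ/P = Pᵢˢᵃᵗ/115.8.
  K_A = 335.0/115.8 = 2.892919, K_B = 169.8/115.8 = 1.466321, K_C = 40.3/115.8 = 0.348014, K_D = 39.3/115.8 = 0.339378
Rachford–Rice: g(ψ) = Σ zᵢ(Kᵢ−1)/(1+ψ(Kᵢ−1)) = 0.
g(0) = ΣzᵢKᵢ − 1 = 0.6507 and g(1) = 1 − Σzᵢ/Kᵢ = -0.1873, so a root lies in (0, 1).
Newton–Raphson from ψ = 0.5:
  ψ = 0.5000: g = 0.20668, g' = -0.6503 → ψ = 0.8178
  ψ = 0.8178: g = -0.01151, g' = -0.7958 → ψ = 0.8033
  ψ = 0.8033: g = -0.00013, g' = -0.7781 → ψ = 0.8032
Converged at ψ = 0.8032.

ψ = 0.8032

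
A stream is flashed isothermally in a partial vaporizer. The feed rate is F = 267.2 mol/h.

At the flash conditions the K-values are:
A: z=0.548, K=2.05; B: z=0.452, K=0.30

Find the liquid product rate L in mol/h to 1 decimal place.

Material balance + equilibrium reduce to Σ zᵢ(Kᵢ−1)/(1+ψ(Kᵢ−1)) = 0.
Feasibility: ΣzᵢKᵢ = 1.259, Σzᵢ/Kᵢ = 1.774 — both > 1, two phases present.
Binary case is linear: z₁(K₁−1)(1+ψ(K₂−1)) + z₂(K₂−1)(1+ψ(K₁−1)) = 0
⇒ ψ = [z₁(K₁−1)+z₂(K₂−1)] / [−(K₁−1)(K₂−1)] = 0.2590/0.7350 = 0.352
Then V = ψ·F = 0.3524·267.2 = 94.2 mol/h and L = F − V = 173.0 mol/h.

L = 173.0 mol/h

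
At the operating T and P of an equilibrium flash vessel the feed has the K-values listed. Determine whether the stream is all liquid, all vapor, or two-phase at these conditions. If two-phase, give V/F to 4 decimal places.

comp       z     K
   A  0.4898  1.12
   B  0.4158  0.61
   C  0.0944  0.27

all liquid

ΣzᵢKᵢ = 0.8277; Σzᵢ/Kᵢ = 1.4686.
Since ΣzᵢKᵢ < 1 the mixture is below its bubble point — single liquid phase.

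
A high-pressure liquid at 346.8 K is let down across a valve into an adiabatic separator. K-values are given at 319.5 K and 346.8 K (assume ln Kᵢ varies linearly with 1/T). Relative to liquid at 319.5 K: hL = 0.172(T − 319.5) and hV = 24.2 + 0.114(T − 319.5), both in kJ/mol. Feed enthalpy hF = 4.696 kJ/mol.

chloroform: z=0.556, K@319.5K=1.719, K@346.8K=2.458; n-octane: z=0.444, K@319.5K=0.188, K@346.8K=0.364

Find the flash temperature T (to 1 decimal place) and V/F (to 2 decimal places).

Adiabatic flash: solve Rachford–Rice at each trial T, then check hF = ψ·hV(T) + (1−ψ)·hL(T).
  T = 319.5 K: K = (1.719, 0.188), RR gives ψ = 0.067, H_out = 1.626 kJ/mol
  T = 346.8 K: K = (2.458, 0.364), RR gives ψ = 0.570, H_out = 17.580 kJ/mol
  T = 333.1 K: K = (2.069, 0.265), RR gives ψ = 0.341, H_out = 10.324 kJ/mol
  T = 326.3 K: K = (1.890, 0.224), RR gives ψ = 0.217, H_out = 6.345 kJ/mol
  T = 322.9 K: K = (1.803, 0.205), RR gives ψ = 0.147, H_out = 4.111 kJ/mol
  T = 324.6 K: K = (1.846, 0.215), RR gives ψ = 0.183, H_out = 5.254 kJ/mol
Linear interpolation between T = 322.9 (H_out = 4.111) and T = 324.6 (H_out = 5.254) on hF = 4.696 gives T ≈ 323.8 K, at which ψ = 0.17.

T = 323.8 K, V/F = 0.17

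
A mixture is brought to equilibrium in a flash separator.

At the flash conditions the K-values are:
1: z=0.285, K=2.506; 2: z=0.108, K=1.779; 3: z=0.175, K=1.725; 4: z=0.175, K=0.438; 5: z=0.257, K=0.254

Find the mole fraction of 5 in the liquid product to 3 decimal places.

Iterate (Newton) starting at V/F = 0.5:
  V/F = 0.500: g = -0.0441, g' = -0.765 → V/F = 0.442
  V/F = 0.442: g = -0.0008, g' = -0.738 → V/F = 0.441
Converged at V/F = 0.441.
Compositions from xᵢ = zᵢ/(1+V/F(Kᵢ−1)), yᵢ = Kᵢxᵢ:
  1: x = 0.171, y = 0.429
  2: x = 0.080, y = 0.143
  3: x = 0.133, y = 0.229
  4: x = 0.233, y = 0.102
  5: x = 0.383, y = 0.097

x_5 = 0.383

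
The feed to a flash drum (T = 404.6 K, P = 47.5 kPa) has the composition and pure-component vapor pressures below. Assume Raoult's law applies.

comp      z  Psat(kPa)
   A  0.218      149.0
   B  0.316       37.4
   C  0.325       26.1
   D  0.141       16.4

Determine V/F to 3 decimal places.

V/F = 0.184

Raoult's law: Kᵢ = Pᵢˢᵃᵗ/P = Pᵢˢᵃᵗ/47.5.
  K_A = 149.0/47.5 = 3.13684, K_B = 37.4/47.5 = 0.78737, K_C = 26.1/47.5 = 0.54947, K_D = 16.4/47.5 = 0.34526
Rachford–Rice: g(V/F) = Σ zᵢ(Kᵢ−1)/(1+V/F(Kᵢ−1)) = 0.
Check two-phase: ΣzᵢKᵢ = 1.160 > 1 and Σzᵢ/Kᵢ = 1.471 > 1, so g(0) = 0.160 > 0 and g(1) = -0.471 < 0.
Iterate (Newton) starting at V/F = 0.69:
  V/F = 0.690: g = -0.2713, g' = -0.522 → V/F = 0.170
  V/F = 0.170: g = 0.0093, g' = -0.704 → V/F = 0.184
Converged at V/F = 0.184.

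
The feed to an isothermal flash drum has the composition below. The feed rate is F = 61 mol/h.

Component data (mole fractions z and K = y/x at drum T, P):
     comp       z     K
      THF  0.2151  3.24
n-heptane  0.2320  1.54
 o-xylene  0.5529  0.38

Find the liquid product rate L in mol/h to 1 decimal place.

Newton–Raphson from β = 0.5:
  β = 0.5000: g = -0.17089, g' = -0.7285 → β = 0.2654
  β = 0.2654: g = 0.00142, g' = -0.7807 → β = 0.2672
Converged at β = 0.2672.
Then V = β·F = 0.2672·61 = 16.3 mol/h and L = F − V = 44.7 mol/h.

L = 44.7 mol/h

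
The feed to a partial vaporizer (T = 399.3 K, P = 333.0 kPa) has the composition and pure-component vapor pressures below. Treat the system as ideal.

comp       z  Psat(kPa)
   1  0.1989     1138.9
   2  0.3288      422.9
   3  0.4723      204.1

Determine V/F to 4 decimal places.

V/F = 0.7083

Raoult's law: Kᵢ = Pᵢˢᵃᵗ/P = Pᵢˢᵃᵗ/333.0.
  K_1 = 1138.9/333.0 = 3.420120, K_2 = 422.9/333.0 = 1.269970, K_3 = 204.1/333.0 = 0.612913
Rachford–Rice: g(V/F) = Σ zᵢ(Kᵢ−1)/(1+V/F(Kᵢ−1)) = 0.
Check two-phase: ΣzᵢKᵢ = 1.3873 > 1 and Σzᵢ/Kᵢ = 1.0876 > 1, so g(0) = 0.3873 > 0 and g(1) = -0.0876 < 0.
Newton iteration, V/F⁰ = 0.55:
  V/F = 0.5500: g = 0.05152, g' = -0.3468 → V/F = 0.6986
  V/F = 0.6986: g = 0.00301, g' = -0.3108 → V/F = 0.7082
  V/F = 0.7082: g = 0.00001, g' = -0.3094 → V/F = 0.7083
Converged at V/F = 0.7083.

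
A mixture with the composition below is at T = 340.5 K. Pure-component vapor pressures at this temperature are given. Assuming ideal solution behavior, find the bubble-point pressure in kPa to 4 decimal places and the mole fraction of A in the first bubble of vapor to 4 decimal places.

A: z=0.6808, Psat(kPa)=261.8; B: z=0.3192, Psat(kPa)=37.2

At the bubble point ψ → 0, so ΣzᵢKᵢ = 1 with Kᵢ = Pᵢˢᵃᵗ/P ⇒ P = ΣzᵢPᵢˢᵃᵗ.
P = 0.6808·261.8 + 0.3192·37.2 = 190.1077 kPa
yᵢ = zᵢPᵢˢᵃᵗ/P ⇒ y_A = 0.6808·261.8/190.1077 = 0.9375

Pbub = 190.1077 kPa, y_A = 0.9375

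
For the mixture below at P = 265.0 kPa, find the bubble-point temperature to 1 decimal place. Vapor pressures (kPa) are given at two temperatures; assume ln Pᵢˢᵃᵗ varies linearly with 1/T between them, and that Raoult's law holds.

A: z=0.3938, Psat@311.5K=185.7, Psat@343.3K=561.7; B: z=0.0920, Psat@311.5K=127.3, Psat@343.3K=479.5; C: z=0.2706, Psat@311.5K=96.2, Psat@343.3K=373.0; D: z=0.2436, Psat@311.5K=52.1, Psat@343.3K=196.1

T = 330.9 K

Bubble-point temperature: ΣzᵢPᵢˢᵃᵗ(T) = P. Interpolate ln Pᵢˢᵃᵗ = aᵢ + bᵢ/T.
  T = 311.5 K: ΣzᵢPᵢˢᵃᵗ = 123.56 kPa
  T = 343.3 K: ΣzᵢPᵢˢᵃᵗ = 414.02 kPa
  T = 327.4 K: ΣzᵢPᵢˢᵃᵗ = 232.52 kPa
  T = 335.4 K: ΣzᵢPᵢˢᵃᵗ = 312.85 kPa
  T = 331.4 K: ΣzᵢPᵢˢᵃᵗ = 270.17 kPa
  T = 329.4 K: ΣzᵢPᵢˢᵃᵗ = 250.75 kPa
Interpolating between 329.4 K and 331.4 K gives T ≈ 330.9 K.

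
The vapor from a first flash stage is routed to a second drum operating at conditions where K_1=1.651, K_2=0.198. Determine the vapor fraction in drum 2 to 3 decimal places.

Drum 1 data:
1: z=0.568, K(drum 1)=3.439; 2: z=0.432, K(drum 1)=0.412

V/F (drum 2) = 0.323

Drum 1:
Material balance + equilibrium reduce to Σ zᵢ(Kᵢ−1)/(1+ψ₁(Kᵢ−1)) = 0.
Check two-phase: ΣzᵢKᵢ = 2.131 > 1 and Σzᵢ/Kᵢ = 1.214 > 1, so g(0) = 1.131 > 0 and g(1) = -0.214 < 0.
Newton–Raphson from ψ₁ = 0.5:
  ψ₁ = 0.500: g = 0.2644, g' = -0.986 → ψ₁ = 0.768
  ψ₁ = 0.768: g = 0.0188, g' = -0.906 → ψ₁ = 0.789
Converged at ψ₁ = 0.789.
Drum-1 compositions:
  1: x = 0.194, y = 0.668
  2: x = 0.806, y = 0.332
Drum-2 feed = drum-1 vapor: z₂ = (0.6680, 0.3320).
Drum 2:
Material balance + equilibrium reduce to Σ zᵢ(Kᵢ−1)/(1+ψ₂(Kᵢ−1)) = 0.
Feasibility: ΣzᵢKᵢ = 1.169, Σzᵢ/Kᵢ = 2.081 — both > 1, two phases present.
Binary case is linear: z₁(K₁−1)(1+ψ₂(K₂−1)) + z₂(K₂−1)(1+ψ₂(K₁−1)) = 0
⇒ ψ₂ = [z₁(K₁−1)+z₂(K₂−1)] / [−(K₁−1)(K₂−1)] = 0.1687/0.5221 = 0.323
  1: x = 0.552, y = 0.911
  2: x = 0.448, y = 0.089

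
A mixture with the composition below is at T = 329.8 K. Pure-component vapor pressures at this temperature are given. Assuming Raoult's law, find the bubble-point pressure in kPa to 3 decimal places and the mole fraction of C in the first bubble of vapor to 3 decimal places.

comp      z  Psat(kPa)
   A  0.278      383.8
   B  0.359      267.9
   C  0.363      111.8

Pbub = 243.456 kPa, y_C = 0.167

At the bubble point ψ → 0, so ΣzᵢKᵢ = 1 with Kᵢ = Pᵢˢᵃᵗ/P ⇒ P = ΣzᵢPᵢˢᵃᵗ.
P = 0.278·383.8 + 0.359·267.9 + 0.363·111.8 = 243.456 kPa
yᵢ = zᵢPᵢˢᵃᵗ/P ⇒ y_C = 0.363·111.8/243.456 = 0.167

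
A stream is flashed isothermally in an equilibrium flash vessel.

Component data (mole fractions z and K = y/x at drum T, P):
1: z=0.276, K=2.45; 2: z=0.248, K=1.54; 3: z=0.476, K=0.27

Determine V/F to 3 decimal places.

V/F = 0.232

Rachford–Rice: g(V/F) = Σ zᵢ(Kᵢ−1)/(1+V/F(Kᵢ−1)) = 0.
Feasibility: ΣzᵢKᵢ = 1.187, Σzᵢ/Kᵢ = 2.037 — both > 1, two phases present.
Iterate (Newton) starting at V/F = 0.38:
  V/F = 0.380: g = -0.1117, g' = -0.777 → V/F = 0.236
  V/F = 0.236: g = -0.0030, g' = -0.749 → V/F = 0.232
Converged at V/F = 0.232.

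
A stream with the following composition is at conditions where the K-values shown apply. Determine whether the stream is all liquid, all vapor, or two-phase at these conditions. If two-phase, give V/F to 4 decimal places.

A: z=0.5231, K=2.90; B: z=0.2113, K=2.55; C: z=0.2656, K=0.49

ΣzᵢKᵢ = 2.1859; Σzᵢ/Kᵢ = 0.8053.
Since Σzᵢ/Kᵢ < 1 the mixture is above its dew point — single vapor phase.

all vapor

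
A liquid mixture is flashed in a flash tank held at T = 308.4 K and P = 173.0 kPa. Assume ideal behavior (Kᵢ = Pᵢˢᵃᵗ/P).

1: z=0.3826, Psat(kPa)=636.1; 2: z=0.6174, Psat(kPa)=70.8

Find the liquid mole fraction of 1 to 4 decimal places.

x_1 = 0.1808

Raoult's law: Kᵢ = Pᵢˢᵃᵗ/P = Pᵢˢᵃᵗ/173.0.
  K_1 = 636.1/173.0 = 3.676879, K_2 = 70.8/173.0 = 0.409249
Material balance + equilibrium reduce to Σ zᵢ(Kᵢ−1)/(1+V/F(Kᵢ−1)) = 0.
g(0) = ΣzᵢKᵢ − 1 = 0.6594 and g(1) = 1 − Σzᵢ/Kᵢ = -0.6127, so a root lies in (0, 1).
Binary case is linear: z₁(K₁−1)(1+V/F(K₂−1)) + z₂(K₂−1)(1+V/F(K₁−1)) = 0
⇒ V/F = [z₁(K₁−1)+z₂(K₂−1)] / [−(K₁−1)(K₂−1)] = 0.65944/1.58137 = 0.4170
Compositions from xᵢ = zᵢ/(1+V/F(Kᵢ−1)), yᵢ = Kᵢxᵢ:
  1: x = 0.1808, y = 0.6647
  2: x = 0.8192, y = 0.3353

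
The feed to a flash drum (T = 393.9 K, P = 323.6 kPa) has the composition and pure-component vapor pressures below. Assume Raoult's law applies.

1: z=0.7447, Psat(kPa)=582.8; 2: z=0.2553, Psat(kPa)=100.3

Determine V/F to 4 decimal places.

Raoult's law: Kᵢ = Pᵢˢᵃᵗ/P = Pᵢˢᵃᵗ/323.6.
  K_1 = 582.8/323.6 = 1.800989, K_2 = 100.3/323.6 = 0.309951
Binary case is linear: z₁(K₁−1)(1+V/F(K₂−1)) + z₂(K₂−1)(1+V/F(K₁−1)) = 0
⇒ V/F = [z₁(K₁−1)+z₂(K₂−1)] / [−(K₁−1)(K₂−1)] = 0.42033/0.55272 = 0.7605

V/F = 0.7605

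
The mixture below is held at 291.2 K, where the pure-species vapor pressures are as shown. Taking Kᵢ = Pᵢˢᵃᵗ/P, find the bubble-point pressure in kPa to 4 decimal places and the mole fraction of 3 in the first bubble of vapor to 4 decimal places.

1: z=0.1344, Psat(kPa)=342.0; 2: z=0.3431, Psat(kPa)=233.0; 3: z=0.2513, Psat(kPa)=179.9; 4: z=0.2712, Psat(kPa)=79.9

At the bubble point ψ → 0, so ΣzᵢKᵢ = 1 with Kᵢ = Pᵢˢᵃᵗ/P ⇒ P = ΣzᵢPᵢˢᵃᵗ.
P = 0.1344·342.0 + 0.3431·233.0 + 0.2513·179.9 + 0.2712·79.9 = 192.7849 kPa
yᵢ = zᵢPᵢˢᵃᵗ/P ⇒ y_3 = 0.2513·179.9/192.7849 = 0.2345

Pbub = 192.7849 kPa, y_3 = 0.2345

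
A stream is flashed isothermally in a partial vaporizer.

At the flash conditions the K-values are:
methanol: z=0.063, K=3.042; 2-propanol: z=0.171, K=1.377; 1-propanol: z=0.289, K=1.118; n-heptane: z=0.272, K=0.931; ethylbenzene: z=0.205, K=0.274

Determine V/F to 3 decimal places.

Material balance + equilibrium reduce to Σ zᵢ(Kᵢ−1)/(1+V/F(Kᵢ−1)) = 0.
Feasibility: ΣzᵢKᵢ = 1.060, Σzᵢ/Kᵢ = 1.444 — both > 1, two phases present.
Newton–Raphson from V/F = 0.5:
  V/F = 0.500: g = -0.1030, g' = -0.353 → V/F = 0.208
  V/F = 0.208: g = -0.0110, g' = -0.305 → V/F = 0.172
Converged at V/F = 0.172.

V/F = 0.172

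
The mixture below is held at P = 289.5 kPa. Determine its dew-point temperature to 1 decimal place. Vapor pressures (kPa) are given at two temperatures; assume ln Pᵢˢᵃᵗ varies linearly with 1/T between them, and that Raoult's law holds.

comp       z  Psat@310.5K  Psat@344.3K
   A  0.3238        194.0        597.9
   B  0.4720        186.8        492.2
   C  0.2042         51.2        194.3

Dew-point temperature: Σzᵢ·P/Pᵢˢᵃᵗ(T) = 1. Interpolate ln Pᵢˢᵃᵗ = aᵢ + bᵢ/T.
  T = 310.5 K: ΣzᵢP/Pᵢˢᵃᵗ = 2.3693
  T = 344.3 K: ΣzᵢP/Pᵢˢᵃᵗ = 0.7387
  T = 327.4 K: ΣzᵢP/Pᵢˢᵃᵗ = 1.2795
  T = 335.9 K: ΣzᵢP/Pᵢˢᵃᵗ = 0.9632
  T = 331.6 K: ΣzᵢP/Pᵢˢᵃᵗ = 1.1098
  T = 333.8 K: ΣzᵢP/Pᵢˢᵃᵗ = 1.0317
  T = 334.9 K: ΣzᵢP/Pᵢˢᵃᵗ = 0.9951
  T = 334.4 K: ΣzᵢP/Pᵢˢᵃᵗ = 1.0115
  T = 334.6 K: ΣzᵢP/Pᵢˢᵃᵗ = 1.0049
  T = 334.8 K: ΣzᵢP/Pᵢˢᵃᵗ = 0.9984
  T = 334.7 K: ΣzᵢP/Pᵢˢᵃᵗ = 1.0016
Continuing to bisect between 334.7 K and 334.8 K converges to T = 334.7 K.

T = 334.7 K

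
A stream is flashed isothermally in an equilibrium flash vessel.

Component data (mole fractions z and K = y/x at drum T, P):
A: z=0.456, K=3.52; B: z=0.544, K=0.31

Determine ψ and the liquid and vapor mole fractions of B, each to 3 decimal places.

Newton–Raphson from ψ = 0.5:
  ψ = 0.500: g = -0.0646, g' = -1.171 → ψ = 0.445
Converged at ψ = 0.445.
Compositions from xᵢ = zᵢ/(1+ψ(Kᵢ−1)), yᵢ = Kᵢxᵢ:
  A: x = 0.215, y = 0.757
  B: x = 0.785, y = 0.243

ψ = 0.445, x_B = 0.785, y_B = 0.243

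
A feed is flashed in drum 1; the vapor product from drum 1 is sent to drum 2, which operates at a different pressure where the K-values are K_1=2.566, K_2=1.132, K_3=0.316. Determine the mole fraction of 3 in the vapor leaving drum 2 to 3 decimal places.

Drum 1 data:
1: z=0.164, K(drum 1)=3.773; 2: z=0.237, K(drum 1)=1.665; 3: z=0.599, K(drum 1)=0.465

Drum 1:
Material balance + equilibrium reduce to Σ zᵢ(Kᵢ−1)/(1+ψ₁(Kᵢ−1)) = 0.
g(0) = ΣzᵢKᵢ − 1 = 0.292 and g(1) = 1 − Σzᵢ/Kᵢ = -0.474, so a root lies in (0, 1).
Newton iteration, ψ₁⁰ = 0.5:
  ψ₁ = 0.500: g = -0.1287, g' = -0.600 → ψ₁ = 0.286
  ψ₁ = 0.286: g = 0.0080, g' = -0.706 → ψ₁ = 0.297
Converged at ψ₁ = 0.297.
Drum-1 compositions:
  1: x = 0.090, y = 0.339
  2: x = 0.198, y = 0.330
  3: x = 0.712, y = 0.331
Drum-2 feed = drum-1 vapor: z₂ = (0.3393, 0.3295, 0.3312).
Drum 2:
Rachford–Rice: g(ψ₂) = Σ zᵢ(Kᵢ−1)/(1+ψ₂(Kᵢ−1)) = 0.
g(0) = ΣzᵢKᵢ − 1 = 0.348 and g(1) = 1 − Σzᵢ/Kᵢ = -0.471, so a root lies in (0, 1).
Iterate (Newton) starting at ψ₂ = 0.5:
  ψ₂ = 0.500: g = -0.0054, g' = -0.625 → ψ₂ = 0.491
Converged at ψ₂ = 0.491.
  1: x = 0.192, y = 0.492
  2: x = 0.309, y = 0.350
  3: x = 0.499, y = 0.158

y_3 (drum 2) = 0.158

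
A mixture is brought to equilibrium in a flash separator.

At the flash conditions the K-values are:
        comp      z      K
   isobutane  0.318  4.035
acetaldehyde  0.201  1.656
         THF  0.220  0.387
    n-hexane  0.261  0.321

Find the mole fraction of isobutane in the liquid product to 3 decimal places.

Material balance + equilibrium reduce to Σ zᵢ(Kᵢ−1)/(1+ψ(Kᵢ−1)) = 0.
Feasibility: ΣzᵢKᵢ = 1.785, Σzᵢ/Kᵢ = 1.582 — both > 1, two phases present.
Newton–Raphson from ψ = 0.41:
  ψ = 0.410: g = 0.1082, g' = -1.014 → ψ = 0.517
  ψ = 0.517: g = 0.0039, g' = -0.955 → ψ = 0.521
Converged at ψ = 0.521.
Compositions from xᵢ = zᵢ/(1+ψ(Kᵢ−1)), yᵢ = Kᵢxᵢ:
  isobutane: x = 0.123, y = 0.497
  acetaldehyde: x = 0.150, y = 0.248
  THF: x = 0.323, y = 0.125
  n-hexane: x = 0.404, y = 0.130

x_isobutane = 0.123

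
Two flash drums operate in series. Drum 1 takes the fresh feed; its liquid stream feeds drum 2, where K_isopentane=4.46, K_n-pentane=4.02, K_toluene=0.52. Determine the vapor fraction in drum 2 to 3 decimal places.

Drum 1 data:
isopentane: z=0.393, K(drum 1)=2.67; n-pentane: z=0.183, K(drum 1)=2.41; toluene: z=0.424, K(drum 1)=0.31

Drum 1:
Iterate (Newton) starting at ψ₁ = 0.5:
  ψ₁ = 0.500: g = 0.0623, g' = -0.921 → ψ₁ = 0.568
  ψ₁ = 0.568: g = -0.0007, g' = -0.947 → ψ₁ = 0.567
Converged at ψ₁ = 0.567.
Drum-1 compositions:
  isopentane: x = 0.202, y = 0.539
  n-pentane: x = 0.102, y = 0.245
  toluene: x = 0.696, y = 0.216
Drum-2 feed = drum-1 liquid: z₂ = (0.2019, 0.1017, 0.6964).
Drum 2:
Let ψ₂ = V/F and solve Σ zᵢ(Kᵢ−1)/(1+ψ₂(Kᵢ−1)) = 0.
g(0) = ΣzᵢKᵢ − 1 = 0.671 and g(1) = 1 − Σzᵢ/Kᵢ = -0.410, so a root lies in (0, 1).
Newton iteration, ψ₂⁰ = 0.5:
  ψ₂ = 0.500: g = -0.0616, g' = -0.749 → ψ₂ = 0.418
  ψ₂ = 0.418: g = 0.0033, g' = -0.837 → ψ₂ = 0.422
Converged at ψ₂ = 0.422.
  isopentane: x = 0.082, y = 0.366
  n-pentane: x = 0.045, y = 0.180
  toluene: x = 0.873, y = 0.454

V/F (drum 2) = 0.422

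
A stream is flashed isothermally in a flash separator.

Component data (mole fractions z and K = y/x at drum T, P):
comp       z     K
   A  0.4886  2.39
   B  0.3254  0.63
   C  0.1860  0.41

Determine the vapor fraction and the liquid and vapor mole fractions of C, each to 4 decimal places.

Let ψ = V/F and solve Σ zᵢ(Kᵢ−1)/(1+ψ(Kᵢ−1)) = 0.
g(0) = ΣzᵢKᵢ − 1 = 0.4490 and g(1) = 1 − Σzᵢ/Kᵢ = -0.1746, so a root lies in (0, 1).
Newton–Raphson from ψ = 0.57:
  ψ = 0.5700: g = 0.06101, g' = -0.5124 → ψ = 0.6891
  ψ = 0.6891: g = 0.00038, g' = -0.5104 → ψ = 0.6898
Converged at ψ = 0.6898.
Compositions from xᵢ = zᵢ/(1+ψ(Kᵢ−1)), yᵢ = Kᵢxᵢ:
  A: x = 0.2494, y = 0.5961
  B: x = 0.4369, y = 0.2753
  C: x = 0.3137, y = 0.1286

ψ = 0.6898, x_C = 0.3137, y_C = 0.1286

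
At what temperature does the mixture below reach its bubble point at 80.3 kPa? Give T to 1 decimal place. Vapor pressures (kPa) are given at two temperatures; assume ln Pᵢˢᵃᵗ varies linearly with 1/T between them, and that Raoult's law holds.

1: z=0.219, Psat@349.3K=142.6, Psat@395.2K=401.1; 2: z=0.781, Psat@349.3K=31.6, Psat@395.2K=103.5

Bubble-point temperature: ΣzᵢPᵢˢᵃᵗ(T) = P. Interpolate ln Pᵢˢᵃᵗ = aᵢ + bᵢ/T.
  T = 349.3 K: ΣzᵢPᵢˢᵃᵗ = 55.91 kPa
  T = 395.2 K: ΣzᵢPᵢˢᵃᵗ = 168.67 kPa
  T = 372.2 K: ΣzᵢPᵢˢᵃᵗ = 100.28 kPa
  T = 360.8 K: ΣzᵢPᵢˢᵃᵗ = 75.66 kPa
  T = 366.5 K: ΣzᵢPᵢˢᵃᵗ = 87.29 kPa
  T = 363.6 K: ΣzᵢPᵢˢᵃᵗ = 81.21 kPa
  T = 362.2 K: ΣzᵢPᵢˢᵃᵗ = 78.39 kPa
  T = 362.9 K: ΣzᵢPᵢˢᵃᵗ = 79.79 kPa
Interpolating between 362.9 K and 363.6 K gives T ≈ 363.2 K.

T = 363.2 K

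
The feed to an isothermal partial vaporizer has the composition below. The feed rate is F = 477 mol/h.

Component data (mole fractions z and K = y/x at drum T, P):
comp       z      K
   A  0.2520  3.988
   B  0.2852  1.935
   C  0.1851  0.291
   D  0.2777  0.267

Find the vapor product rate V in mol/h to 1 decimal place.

Material balance + equilibrium reduce to Σ zᵢ(Kᵢ−1)/(1+V/F(Kᵢ−1)) = 0.
Feasibility: ΣzᵢKᵢ = 1.6848, Σzᵢ/Kᵢ = 1.8867 — both > 1, two phases present.
Newton iteration, V/F⁰ = 0.67:
  V/F = 0.6700: g = -0.23520, g' = -1.2577 → V/F = 0.4830
  V/F = 0.4830: g = -0.02279, g' = -1.0680 → V/F = 0.4616
Converged at V/F = 0.4616.
Then V = V/F·F = 0.4616·477 = 220.2 mol/h and L = F − V = 256.8 mol/h.

V = 220.2 mol/h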